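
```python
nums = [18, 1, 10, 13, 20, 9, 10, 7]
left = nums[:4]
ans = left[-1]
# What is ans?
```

nums has length 8. The slice nums[:4] selects indices [0, 1, 2, 3] (0->18, 1->1, 2->10, 3->13), giving [18, 1, 10, 13]. So left = [18, 1, 10, 13]. Then left[-1] = 13.

13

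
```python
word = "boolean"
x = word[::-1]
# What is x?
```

word has length 7. The slice word[::-1] selects indices [6, 5, 4, 3, 2, 1, 0] (6->'n', 5->'a', 4->'e', 3->'l', 2->'o', 1->'o', 0->'b'), giving 'naeloob'.

'naeloob'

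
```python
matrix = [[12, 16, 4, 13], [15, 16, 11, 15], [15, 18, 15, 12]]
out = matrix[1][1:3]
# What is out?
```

matrix[1] = [15, 16, 11, 15]. matrix[1] has length 4. The slice matrix[1][1:3] selects indices [1, 2] (1->16, 2->11), giving [16, 11].

[16, 11]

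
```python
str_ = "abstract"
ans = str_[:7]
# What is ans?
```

str_ has length 8. The slice str_[:7] selects indices [0, 1, 2, 3, 4, 5, 6] (0->'a', 1->'b', 2->'s', 3->'t', 4->'r', 5->'a', 6->'c'), giving 'abstrac'.

'abstrac'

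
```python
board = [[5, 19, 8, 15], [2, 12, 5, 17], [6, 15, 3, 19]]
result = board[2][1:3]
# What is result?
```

board[2] = [6, 15, 3, 19]. board[2] has length 4. The slice board[2][1:3] selects indices [1, 2] (1->15, 2->3), giving [15, 3].

[15, 3]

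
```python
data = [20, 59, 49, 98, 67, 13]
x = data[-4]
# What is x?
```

data has length 6. Negative index -4 maps to positive index 6 + (-4) = 2. data[2] = 49.

49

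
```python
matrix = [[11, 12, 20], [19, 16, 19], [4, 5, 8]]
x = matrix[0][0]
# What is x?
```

matrix[0] = [11, 12, 20]. Taking column 0 of that row yields 11.

11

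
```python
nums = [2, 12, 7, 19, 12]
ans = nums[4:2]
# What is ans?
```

nums has length 5. The slice nums[4:2] resolves to an empty index range, so the result is [].

[]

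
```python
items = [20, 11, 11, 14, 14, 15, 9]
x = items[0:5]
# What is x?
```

items has length 7. The slice items[0:5] selects indices [0, 1, 2, 3, 4] (0->20, 1->11, 2->11, 3->14, 4->14), giving [20, 11, 11, 14, 14].

[20, 11, 11, 14, 14]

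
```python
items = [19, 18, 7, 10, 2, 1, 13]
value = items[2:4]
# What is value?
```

items has length 7. The slice items[2:4] selects indices [2, 3] (2->7, 3->10), giving [7, 10].

[7, 10]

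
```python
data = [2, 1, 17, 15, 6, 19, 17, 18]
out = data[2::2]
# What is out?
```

data has length 8. The slice data[2::2] selects indices [2, 4, 6] (2->17, 4->6, 6->17), giving [17, 6, 17].

[17, 6, 17]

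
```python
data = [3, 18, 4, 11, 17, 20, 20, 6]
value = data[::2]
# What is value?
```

data has length 8. The slice data[::2] selects indices [0, 2, 4, 6] (0->3, 2->4, 4->17, 6->20), giving [3, 4, 17, 20].

[3, 4, 17, 20]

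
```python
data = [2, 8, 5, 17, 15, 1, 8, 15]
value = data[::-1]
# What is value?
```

data has length 8. The slice data[::-1] selects indices [7, 6, 5, 4, 3, 2, 1, 0] (7->15, 6->8, 5->1, 4->15, 3->17, 2->5, 1->8, 0->2), giving [15, 8, 1, 15, 17, 5, 8, 2].

[15, 8, 1, 15, 17, 5, 8, 2]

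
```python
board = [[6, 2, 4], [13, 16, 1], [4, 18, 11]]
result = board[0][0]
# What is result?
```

board[0] = [6, 2, 4]. Taking column 0 of that row yields 6.

6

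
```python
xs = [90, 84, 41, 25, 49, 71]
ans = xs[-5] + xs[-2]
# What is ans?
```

xs has length 6. Negative index -5 maps to positive index 6 + (-5) = 1. xs[1] = 84.
xs has length 6. Negative index -2 maps to positive index 6 + (-2) = 4. xs[4] = 49.
Sum: 84 + 49 = 133.

133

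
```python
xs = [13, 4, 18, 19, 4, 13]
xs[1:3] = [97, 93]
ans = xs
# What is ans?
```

xs starts as [13, 4, 18, 19, 4, 13] (length 6). The slice xs[1:3] covers indices [1, 2] with values [4, 18]. Replacing that slice with [97, 93] (same length) produces [13, 97, 93, 19, 4, 13].

[13, 97, 93, 19, 4, 13]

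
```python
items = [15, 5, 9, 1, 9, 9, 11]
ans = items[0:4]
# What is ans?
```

items has length 7. The slice items[0:4] selects indices [0, 1, 2, 3] (0->15, 1->5, 2->9, 3->1), giving [15, 5, 9, 1].

[15, 5, 9, 1]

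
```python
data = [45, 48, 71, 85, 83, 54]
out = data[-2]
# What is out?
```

data has length 6. Negative index -2 maps to positive index 6 + (-2) = 4. data[4] = 83.

83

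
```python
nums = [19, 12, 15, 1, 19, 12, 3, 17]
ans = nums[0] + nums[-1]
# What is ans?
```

nums has length 8. nums[0] = 19.
nums has length 8. Negative index -1 maps to positive index 8 + (-1) = 7. nums[7] = 17.
Sum: 19 + 17 = 36.

36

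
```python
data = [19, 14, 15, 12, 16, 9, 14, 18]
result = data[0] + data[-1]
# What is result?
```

data has length 8. data[0] = 19.
data has length 8. Negative index -1 maps to positive index 8 + (-1) = 7. data[7] = 18.
Sum: 19 + 18 = 37.

37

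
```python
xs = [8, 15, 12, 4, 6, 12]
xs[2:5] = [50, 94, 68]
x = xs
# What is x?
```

xs starts as [8, 15, 12, 4, 6, 12] (length 6). The slice xs[2:5] covers indices [2, 3, 4] with values [12, 4, 6]. Replacing that slice with [50, 94, 68] (same length) produces [8, 15, 50, 94, 68, 12].

[8, 15, 50, 94, 68, 12]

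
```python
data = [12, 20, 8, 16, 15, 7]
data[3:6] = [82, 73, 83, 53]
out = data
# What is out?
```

data starts as [12, 20, 8, 16, 15, 7] (length 6). The slice data[3:6] covers indices [3, 4, 5] with values [16, 15, 7]. Replacing that slice with [82, 73, 83, 53] (different length) produces [12, 20, 8, 82, 73, 83, 53].

[12, 20, 8, 82, 73, 83, 53]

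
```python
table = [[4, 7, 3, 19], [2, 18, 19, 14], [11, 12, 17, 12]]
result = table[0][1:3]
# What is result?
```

table[0] = [4, 7, 3, 19]. table[0] has length 4. The slice table[0][1:3] selects indices [1, 2] (1->7, 2->3), giving [7, 3].

[7, 3]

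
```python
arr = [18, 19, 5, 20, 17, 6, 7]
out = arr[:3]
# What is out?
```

arr has length 7. The slice arr[:3] selects indices [0, 1, 2] (0->18, 1->19, 2->5), giving [18, 19, 5].

[18, 19, 5]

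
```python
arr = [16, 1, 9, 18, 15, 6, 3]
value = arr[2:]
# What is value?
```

arr has length 7. The slice arr[2:] selects indices [2, 3, 4, 5, 6] (2->9, 3->18, 4->15, 5->6, 6->3), giving [9, 18, 15, 6, 3].

[9, 18, 15, 6, 3]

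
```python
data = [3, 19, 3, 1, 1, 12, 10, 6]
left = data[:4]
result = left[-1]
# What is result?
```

data has length 8. The slice data[:4] selects indices [0, 1, 2, 3] (0->3, 1->19, 2->3, 3->1), giving [3, 19, 3, 1]. So left = [3, 19, 3, 1]. Then left[-1] = 1.

1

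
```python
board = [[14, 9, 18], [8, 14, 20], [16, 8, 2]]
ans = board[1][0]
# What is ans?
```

board[1] = [8, 14, 20]. Taking column 0 of that row yields 8.

8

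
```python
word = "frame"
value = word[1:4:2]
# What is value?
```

word has length 5. The slice word[1:4:2] selects indices [1, 3] (1->'r', 3->'m'), giving 'rm'.

'rm'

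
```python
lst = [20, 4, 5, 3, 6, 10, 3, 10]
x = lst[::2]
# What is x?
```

lst has length 8. The slice lst[::2] selects indices [0, 2, 4, 6] (0->20, 2->5, 4->6, 6->3), giving [20, 5, 6, 3].

[20, 5, 6, 3]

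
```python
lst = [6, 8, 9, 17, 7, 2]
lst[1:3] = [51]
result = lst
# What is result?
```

lst starts as [6, 8, 9, 17, 7, 2] (length 6). The slice lst[1:3] covers indices [1, 2] with values [8, 9]. Replacing that slice with [51] (different length) produces [6, 51, 17, 7, 2].

[6, 51, 17, 7, 2]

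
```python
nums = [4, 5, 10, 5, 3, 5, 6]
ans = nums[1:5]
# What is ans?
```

nums has length 7. The slice nums[1:5] selects indices [1, 2, 3, 4] (1->5, 2->10, 3->5, 4->3), giving [5, 10, 5, 3].

[5, 10, 5, 3]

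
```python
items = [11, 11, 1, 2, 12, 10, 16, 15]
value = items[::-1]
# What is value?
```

items has length 8. The slice items[::-1] selects indices [7, 6, 5, 4, 3, 2, 1, 0] (7->15, 6->16, 5->10, 4->12, 3->2, 2->1, 1->11, 0->11), giving [15, 16, 10, 12, 2, 1, 11, 11].

[15, 16, 10, 12, 2, 1, 11, 11]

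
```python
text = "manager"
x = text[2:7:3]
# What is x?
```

text has length 7. The slice text[2:7:3] selects indices [2, 5] (2->'n', 5->'e'), giving 'ne'.

'ne'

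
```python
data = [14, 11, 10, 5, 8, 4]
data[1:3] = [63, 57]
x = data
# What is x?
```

data starts as [14, 11, 10, 5, 8, 4] (length 6). The slice data[1:3] covers indices [1, 2] with values [11, 10]. Replacing that slice with [63, 57] (same length) produces [14, 63, 57, 5, 8, 4].

[14, 63, 57, 5, 8, 4]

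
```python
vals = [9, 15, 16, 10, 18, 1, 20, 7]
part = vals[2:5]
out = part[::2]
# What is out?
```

vals has length 8. The slice vals[2:5] selects indices [2, 3, 4] (2->16, 3->10, 4->18), giving [16, 10, 18]. So part = [16, 10, 18]. part has length 3. The slice part[::2] selects indices [0, 2] (0->16, 2->18), giving [16, 18].

[16, 18]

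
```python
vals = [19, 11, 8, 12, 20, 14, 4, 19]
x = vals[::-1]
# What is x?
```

vals has length 8. The slice vals[::-1] selects indices [7, 6, 5, 4, 3, 2, 1, 0] (7->19, 6->4, 5->14, 4->20, 3->12, 2->8, 1->11, 0->19), giving [19, 4, 14, 20, 12, 8, 11, 19].

[19, 4, 14, 20, 12, 8, 11, 19]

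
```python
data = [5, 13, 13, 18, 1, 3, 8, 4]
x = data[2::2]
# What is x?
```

data has length 8. The slice data[2::2] selects indices [2, 4, 6] (2->13, 4->1, 6->8), giving [13, 1, 8].

[13, 1, 8]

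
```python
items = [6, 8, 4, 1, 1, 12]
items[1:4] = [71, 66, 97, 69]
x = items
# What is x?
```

items starts as [6, 8, 4, 1, 1, 12] (length 6). The slice items[1:4] covers indices [1, 2, 3] with values [8, 4, 1]. Replacing that slice with [71, 66, 97, 69] (different length) produces [6, 71, 66, 97, 69, 1, 12].

[6, 71, 66, 97, 69, 1, 12]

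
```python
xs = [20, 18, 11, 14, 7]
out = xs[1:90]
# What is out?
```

xs has length 5. The slice xs[1:90] selects indices [1, 2, 3, 4] (1->18, 2->11, 3->14, 4->7), giving [18, 11, 14, 7].

[18, 11, 14, 7]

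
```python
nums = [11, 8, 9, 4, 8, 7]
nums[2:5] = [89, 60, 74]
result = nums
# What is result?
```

nums starts as [11, 8, 9, 4, 8, 7] (length 6). The slice nums[2:5] covers indices [2, 3, 4] with values [9, 4, 8]. Replacing that slice with [89, 60, 74] (same length) produces [11, 8, 89, 60, 74, 7].

[11, 8, 89, 60, 74, 7]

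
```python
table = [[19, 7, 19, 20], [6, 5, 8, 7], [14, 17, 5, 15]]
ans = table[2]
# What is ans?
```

table has 3 rows. Row 2 is [14, 17, 5, 15].

[14, 17, 5, 15]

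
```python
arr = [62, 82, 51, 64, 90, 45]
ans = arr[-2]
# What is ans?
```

arr has length 6. Negative index -2 maps to positive index 6 + (-2) = 4. arr[4] = 90.

90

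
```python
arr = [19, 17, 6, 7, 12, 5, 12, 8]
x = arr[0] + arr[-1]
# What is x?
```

arr has length 8. arr[0] = 19.
arr has length 8. Negative index -1 maps to positive index 8 + (-1) = 7. arr[7] = 8.
Sum: 19 + 8 = 27.

27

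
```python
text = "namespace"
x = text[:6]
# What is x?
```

text has length 9. The slice text[:6] selects indices [0, 1, 2, 3, 4, 5] (0->'n', 1->'a', 2->'m', 3->'e', 4->'s', 5->'p'), giving 'namesp'.

'namesp'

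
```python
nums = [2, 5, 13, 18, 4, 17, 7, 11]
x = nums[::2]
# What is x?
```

nums has length 8. The slice nums[::2] selects indices [0, 2, 4, 6] (0->2, 2->13, 4->4, 6->7), giving [2, 13, 4, 7].

[2, 13, 4, 7]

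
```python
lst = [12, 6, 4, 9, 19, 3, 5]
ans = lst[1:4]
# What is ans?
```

lst has length 7. The slice lst[1:4] selects indices [1, 2, 3] (1->6, 2->4, 3->9), giving [6, 4, 9].

[6, 4, 9]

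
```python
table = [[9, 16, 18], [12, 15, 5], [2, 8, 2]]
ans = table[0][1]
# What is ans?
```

table[0] = [9, 16, 18]. Taking column 1 of that row yields 16.

16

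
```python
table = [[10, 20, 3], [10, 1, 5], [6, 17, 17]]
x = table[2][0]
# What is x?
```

table[2] = [6, 17, 17]. Taking column 0 of that row yields 6.

6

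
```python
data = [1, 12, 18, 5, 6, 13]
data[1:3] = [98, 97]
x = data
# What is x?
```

data starts as [1, 12, 18, 5, 6, 13] (length 6). The slice data[1:3] covers indices [1, 2] with values [12, 18]. Replacing that slice with [98, 97] (same length) produces [1, 98, 97, 5, 6, 13].

[1, 98, 97, 5, 6, 13]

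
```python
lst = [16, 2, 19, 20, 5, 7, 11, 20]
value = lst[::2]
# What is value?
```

lst has length 8. The slice lst[::2] selects indices [0, 2, 4, 6] (0->16, 2->19, 4->5, 6->11), giving [16, 19, 5, 11].

[16, 19, 5, 11]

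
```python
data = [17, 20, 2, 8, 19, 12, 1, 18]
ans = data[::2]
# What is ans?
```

data has length 8. The slice data[::2] selects indices [0, 2, 4, 6] (0->17, 2->2, 4->19, 6->1), giving [17, 2, 19, 1].

[17, 2, 19, 1]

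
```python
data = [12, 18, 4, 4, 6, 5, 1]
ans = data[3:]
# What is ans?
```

data has length 7. The slice data[3:] selects indices [3, 4, 5, 6] (3->4, 4->6, 5->5, 6->1), giving [4, 6, 5, 1].

[4, 6, 5, 1]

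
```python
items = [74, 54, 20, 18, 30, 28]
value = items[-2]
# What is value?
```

items has length 6. Negative index -2 maps to positive index 6 + (-2) = 4. items[4] = 30.

30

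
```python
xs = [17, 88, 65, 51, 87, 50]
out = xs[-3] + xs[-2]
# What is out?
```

xs has length 6. Negative index -3 maps to positive index 6 + (-3) = 3. xs[3] = 51.
xs has length 6. Negative index -2 maps to positive index 6 + (-2) = 4. xs[4] = 87.
Sum: 51 + 87 = 138.

138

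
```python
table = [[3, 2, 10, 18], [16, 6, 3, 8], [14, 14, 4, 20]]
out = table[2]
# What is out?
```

table has 3 rows. Row 2 is [14, 14, 4, 20].

[14, 14, 4, 20]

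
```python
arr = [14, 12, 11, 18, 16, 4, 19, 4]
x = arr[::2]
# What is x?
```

arr has length 8. The slice arr[::2] selects indices [0, 2, 4, 6] (0->14, 2->11, 4->16, 6->19), giving [14, 11, 16, 19].

[14, 11, 16, 19]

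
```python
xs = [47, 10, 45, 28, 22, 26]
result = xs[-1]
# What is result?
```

xs has length 6. Negative index -1 maps to positive index 6 + (-1) = 5. xs[5] = 26.

26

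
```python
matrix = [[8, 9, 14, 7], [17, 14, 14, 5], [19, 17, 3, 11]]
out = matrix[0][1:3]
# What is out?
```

matrix[0] = [8, 9, 14, 7]. matrix[0] has length 4. The slice matrix[0][1:3] selects indices [1, 2] (1->9, 2->14), giving [9, 14].

[9, 14]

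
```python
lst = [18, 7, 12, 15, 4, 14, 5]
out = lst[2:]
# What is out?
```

lst has length 7. The slice lst[2:] selects indices [2, 3, 4, 5, 6] (2->12, 3->15, 4->4, 5->14, 6->5), giving [12, 15, 4, 14, 5].

[12, 15, 4, 14, 5]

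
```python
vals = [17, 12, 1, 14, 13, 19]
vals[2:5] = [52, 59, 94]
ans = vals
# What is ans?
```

vals starts as [17, 12, 1, 14, 13, 19] (length 6). The slice vals[2:5] covers indices [2, 3, 4] with values [1, 14, 13]. Replacing that slice with [52, 59, 94] (same length) produces [17, 12, 52, 59, 94, 19].

[17, 12, 52, 59, 94, 19]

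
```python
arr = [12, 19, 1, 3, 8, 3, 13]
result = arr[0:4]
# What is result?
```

arr has length 7. The slice arr[0:4] selects indices [0, 1, 2, 3] (0->12, 1->19, 2->1, 3->3), giving [12, 19, 1, 3].

[12, 19, 1, 3]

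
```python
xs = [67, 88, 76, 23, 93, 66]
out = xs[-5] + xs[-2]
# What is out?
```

xs has length 6. Negative index -5 maps to positive index 6 + (-5) = 1. xs[1] = 88.
xs has length 6. Negative index -2 maps to positive index 6 + (-2) = 4. xs[4] = 93.
Sum: 88 + 93 = 181.

181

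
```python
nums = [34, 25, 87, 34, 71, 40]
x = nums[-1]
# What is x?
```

nums has length 6. Negative index -1 maps to positive index 6 + (-1) = 5. nums[5] = 40.

40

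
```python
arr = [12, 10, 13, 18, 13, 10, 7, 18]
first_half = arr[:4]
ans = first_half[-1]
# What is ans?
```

arr has length 8. The slice arr[:4] selects indices [0, 1, 2, 3] (0->12, 1->10, 2->13, 3->18), giving [12, 10, 13, 18]. So first_half = [12, 10, 13, 18]. Then first_half[-1] = 18.

18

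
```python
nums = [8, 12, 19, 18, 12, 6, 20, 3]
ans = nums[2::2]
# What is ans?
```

nums has length 8. The slice nums[2::2] selects indices [2, 4, 6] (2->19, 4->12, 6->20), giving [19, 12, 20].

[19, 12, 20]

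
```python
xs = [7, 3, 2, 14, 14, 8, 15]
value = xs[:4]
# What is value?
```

xs has length 7. The slice xs[:4] selects indices [0, 1, 2, 3] (0->7, 1->3, 2->2, 3->14), giving [7, 3, 2, 14].

[7, 3, 2, 14]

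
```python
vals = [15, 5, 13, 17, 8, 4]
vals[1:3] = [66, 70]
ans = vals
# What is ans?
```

vals starts as [15, 5, 13, 17, 8, 4] (length 6). The slice vals[1:3] covers indices [1, 2] with values [5, 13]. Replacing that slice with [66, 70] (same length) produces [15, 66, 70, 17, 8, 4].

[15, 66, 70, 17, 8, 4]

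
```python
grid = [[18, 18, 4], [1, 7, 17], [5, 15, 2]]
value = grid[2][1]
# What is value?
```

grid[2] = [5, 15, 2]. Taking column 1 of that row yields 15.

15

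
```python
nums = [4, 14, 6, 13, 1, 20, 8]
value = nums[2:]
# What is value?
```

nums has length 7. The slice nums[2:] selects indices [2, 3, 4, 5, 6] (2->6, 3->13, 4->1, 5->20, 6->8), giving [6, 13, 1, 20, 8].

[6, 13, 1, 20, 8]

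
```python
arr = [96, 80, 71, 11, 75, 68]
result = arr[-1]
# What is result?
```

arr has length 6. Negative index -1 maps to positive index 6 + (-1) = 5. arr[5] = 68.

68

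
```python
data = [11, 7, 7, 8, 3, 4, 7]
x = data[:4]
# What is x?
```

data has length 7. The slice data[:4] selects indices [0, 1, 2, 3] (0->11, 1->7, 2->7, 3->8), giving [11, 7, 7, 8].

[11, 7, 7, 8]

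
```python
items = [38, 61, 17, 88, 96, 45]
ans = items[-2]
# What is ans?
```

items has length 6. Negative index -2 maps to positive index 6 + (-2) = 4. items[4] = 96.

96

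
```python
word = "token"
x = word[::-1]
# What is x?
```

word has length 5. The slice word[::-1] selects indices [4, 3, 2, 1, 0] (4->'n', 3->'e', 2->'k', 1->'o', 0->'t'), giving 'nekot'.

'nekot'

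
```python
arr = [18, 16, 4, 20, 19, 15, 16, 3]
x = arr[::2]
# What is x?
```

arr has length 8. The slice arr[::2] selects indices [0, 2, 4, 6] (0->18, 2->4, 4->19, 6->16), giving [18, 4, 19, 16].

[18, 4, 19, 16]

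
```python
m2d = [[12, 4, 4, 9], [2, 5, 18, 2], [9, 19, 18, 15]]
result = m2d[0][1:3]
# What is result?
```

m2d[0] = [12, 4, 4, 9]. m2d[0] has length 4. The slice m2d[0][1:3] selects indices [1, 2] (1->4, 2->4), giving [4, 4].

[4, 4]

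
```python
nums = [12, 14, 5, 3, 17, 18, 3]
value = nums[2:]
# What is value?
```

nums has length 7. The slice nums[2:] selects indices [2, 3, 4, 5, 6] (2->5, 3->3, 4->17, 5->18, 6->3), giving [5, 3, 17, 18, 3].

[5, 3, 17, 18, 3]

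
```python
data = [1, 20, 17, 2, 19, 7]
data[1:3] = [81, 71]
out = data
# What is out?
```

data starts as [1, 20, 17, 2, 19, 7] (length 6). The slice data[1:3] covers indices [1, 2] with values [20, 17]. Replacing that slice with [81, 71] (same length) produces [1, 81, 71, 2, 19, 7].

[1, 81, 71, 2, 19, 7]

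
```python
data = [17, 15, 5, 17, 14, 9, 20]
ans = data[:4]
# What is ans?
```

data has length 7. The slice data[:4] selects indices [0, 1, 2, 3] (0->17, 1->15, 2->5, 3->17), giving [17, 15, 5, 17].

[17, 15, 5, 17]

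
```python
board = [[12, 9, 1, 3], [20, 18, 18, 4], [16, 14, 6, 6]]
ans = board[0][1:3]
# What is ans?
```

board[0] = [12, 9, 1, 3]. board[0] has length 4. The slice board[0][1:3] selects indices [1, 2] (1->9, 2->1), giving [9, 1].

[9, 1]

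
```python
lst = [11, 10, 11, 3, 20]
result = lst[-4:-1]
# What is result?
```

lst has length 5. The slice lst[-4:-1] selects indices [1, 2, 3] (1->10, 2->11, 3->3), giving [10, 11, 3].

[10, 11, 3]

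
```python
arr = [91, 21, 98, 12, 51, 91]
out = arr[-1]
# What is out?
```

arr has length 6. Negative index -1 maps to positive index 6 + (-1) = 5. arr[5] = 91.

91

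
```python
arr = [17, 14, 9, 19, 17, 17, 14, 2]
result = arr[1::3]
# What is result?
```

arr has length 8. The slice arr[1::3] selects indices [1, 4, 7] (1->14, 4->17, 7->2), giving [14, 17, 2].

[14, 17, 2]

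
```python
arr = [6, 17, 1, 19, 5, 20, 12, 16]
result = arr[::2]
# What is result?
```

arr has length 8. The slice arr[::2] selects indices [0, 2, 4, 6] (0->6, 2->1, 4->5, 6->12), giving [6, 1, 5, 12].

[6, 1, 5, 12]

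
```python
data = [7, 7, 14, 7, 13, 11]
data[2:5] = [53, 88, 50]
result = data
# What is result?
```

data starts as [7, 7, 14, 7, 13, 11] (length 6). The slice data[2:5] covers indices [2, 3, 4] with values [14, 7, 13]. Replacing that slice with [53, 88, 50] (same length) produces [7, 7, 53, 88, 50, 11].

[7, 7, 53, 88, 50, 11]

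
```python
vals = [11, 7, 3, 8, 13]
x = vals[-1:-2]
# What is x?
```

vals has length 5. The slice vals[-1:-2] resolves to an empty index range, so the result is [].

[]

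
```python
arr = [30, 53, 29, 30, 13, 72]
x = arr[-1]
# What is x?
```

arr has length 6. Negative index -1 maps to positive index 6 + (-1) = 5. arr[5] = 72.

72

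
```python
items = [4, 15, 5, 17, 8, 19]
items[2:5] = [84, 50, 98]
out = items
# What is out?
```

items starts as [4, 15, 5, 17, 8, 19] (length 6). The slice items[2:5] covers indices [2, 3, 4] with values [5, 17, 8]. Replacing that slice with [84, 50, 98] (same length) produces [4, 15, 84, 50, 98, 19].

[4, 15, 84, 50, 98, 19]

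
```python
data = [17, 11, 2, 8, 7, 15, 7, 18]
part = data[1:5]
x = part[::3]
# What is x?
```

data has length 8. The slice data[1:5] selects indices [1, 2, 3, 4] (1->11, 2->2, 3->8, 4->7), giving [11, 2, 8, 7]. So part = [11, 2, 8, 7]. part has length 4. The slice part[::3] selects indices [0, 3] (0->11, 3->7), giving [11, 7].

[11, 7]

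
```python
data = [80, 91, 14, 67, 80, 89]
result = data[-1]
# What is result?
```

data has length 6. Negative index -1 maps to positive index 6 + (-1) = 5. data[5] = 89.

89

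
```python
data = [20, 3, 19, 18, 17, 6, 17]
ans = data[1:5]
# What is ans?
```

data has length 7. The slice data[1:5] selects indices [1, 2, 3, 4] (1->3, 2->19, 3->18, 4->17), giving [3, 19, 18, 17].

[3, 19, 18, 17]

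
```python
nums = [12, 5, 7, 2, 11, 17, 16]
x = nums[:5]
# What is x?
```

nums has length 7. The slice nums[:5] selects indices [0, 1, 2, 3, 4] (0->12, 1->5, 2->7, 3->2, 4->11), giving [12, 5, 7, 2, 11].

[12, 5, 7, 2, 11]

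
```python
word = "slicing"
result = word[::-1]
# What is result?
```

word has length 7. The slice word[::-1] selects indices [6, 5, 4, 3, 2, 1, 0] (6->'g', 5->'n', 4->'i', 3->'c', 2->'i', 1->'l', 0->'s'), giving 'gnicils'.

'gnicils'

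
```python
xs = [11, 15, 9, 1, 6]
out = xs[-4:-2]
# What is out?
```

xs has length 5. The slice xs[-4:-2] selects indices [1, 2] (1->15, 2->9), giving [15, 9].

[15, 9]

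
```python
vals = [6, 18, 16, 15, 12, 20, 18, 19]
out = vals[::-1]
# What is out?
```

vals has length 8. The slice vals[::-1] selects indices [7, 6, 5, 4, 3, 2, 1, 0] (7->19, 6->18, 5->20, 4->12, 3->15, 2->16, 1->18, 0->6), giving [19, 18, 20, 12, 15, 16, 18, 6].

[19, 18, 20, 12, 15, 16, 18, 6]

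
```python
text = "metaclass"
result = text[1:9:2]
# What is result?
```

text has length 9. The slice text[1:9:2] selects indices [1, 3, 5, 7] (1->'e', 3->'a', 5->'l', 7->'s'), giving 'eals'.

'eals'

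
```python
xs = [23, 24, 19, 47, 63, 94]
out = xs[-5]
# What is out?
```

xs has length 6. Negative index -5 maps to positive index 6 + (-5) = 1. xs[1] = 24.

24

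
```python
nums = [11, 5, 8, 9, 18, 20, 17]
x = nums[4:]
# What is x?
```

nums has length 7. The slice nums[4:] selects indices [4, 5, 6] (4->18, 5->20, 6->17), giving [18, 20, 17].

[18, 20, 17]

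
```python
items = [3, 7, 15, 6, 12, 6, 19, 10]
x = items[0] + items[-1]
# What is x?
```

items has length 8. items[0] = 3.
items has length 8. Negative index -1 maps to positive index 8 + (-1) = 7. items[7] = 10.
Sum: 3 + 10 = 13.

13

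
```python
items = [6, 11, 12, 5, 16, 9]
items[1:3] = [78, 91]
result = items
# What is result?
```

items starts as [6, 11, 12, 5, 16, 9] (length 6). The slice items[1:3] covers indices [1, 2] with values [11, 12]. Replacing that slice with [78, 91] (same length) produces [6, 78, 91, 5, 16, 9].

[6, 78, 91, 5, 16, 9]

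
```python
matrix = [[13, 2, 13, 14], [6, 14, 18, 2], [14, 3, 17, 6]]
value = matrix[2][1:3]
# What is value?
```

matrix[2] = [14, 3, 17, 6]. matrix[2] has length 4. The slice matrix[2][1:3] selects indices [1, 2] (1->3, 2->17), giving [3, 17].

[3, 17]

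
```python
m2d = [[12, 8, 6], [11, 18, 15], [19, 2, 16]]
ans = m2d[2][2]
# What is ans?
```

m2d[2] = [19, 2, 16]. Taking column 2 of that row yields 16.

16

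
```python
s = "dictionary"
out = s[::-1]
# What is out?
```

s has length 10. The slice s[::-1] selects indices [9, 8, 7, 6, 5, 4, 3, 2, 1, 0] (9->'y', 8->'r', 7->'a', 6->'n', 5->'o', 4->'i', 3->'t', 2->'c', 1->'i', 0->'d'), giving 'yranoitcid'.

'yranoitcid'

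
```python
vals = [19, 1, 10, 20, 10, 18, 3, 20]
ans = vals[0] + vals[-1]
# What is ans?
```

vals has length 8. vals[0] = 19.
vals has length 8. Negative index -1 maps to positive index 8 + (-1) = 7. vals[7] = 20.
Sum: 19 + 20 = 39.

39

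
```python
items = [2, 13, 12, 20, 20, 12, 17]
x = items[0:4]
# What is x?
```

items has length 7. The slice items[0:4] selects indices [0, 1, 2, 3] (0->2, 1->13, 2->12, 3->20), giving [2, 13, 12, 20].

[2, 13, 12, 20]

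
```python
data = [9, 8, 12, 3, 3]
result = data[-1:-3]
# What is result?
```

data has length 5. The slice data[-1:-3] resolves to an empty index range, so the result is [].

[]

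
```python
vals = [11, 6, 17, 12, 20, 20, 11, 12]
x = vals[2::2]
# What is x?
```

vals has length 8. The slice vals[2::2] selects indices [2, 4, 6] (2->17, 4->20, 6->11), giving [17, 20, 11].

[17, 20, 11]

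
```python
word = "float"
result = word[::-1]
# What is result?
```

word has length 5. The slice word[::-1] selects indices [4, 3, 2, 1, 0] (4->'t', 3->'a', 2->'o', 1->'l', 0->'f'), giving 'taolf'.

'taolf'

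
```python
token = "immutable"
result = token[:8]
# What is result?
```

token has length 9. The slice token[:8] selects indices [0, 1, 2, 3, 4, 5, 6, 7] (0->'i', 1->'m', 2->'m', 3->'u', 4->'t', 5->'a', 6->'b', 7->'l'), giving 'immutabl'.

'immutabl'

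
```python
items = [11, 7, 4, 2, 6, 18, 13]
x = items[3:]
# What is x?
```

items has length 7. The slice items[3:] selects indices [3, 4, 5, 6] (3->2, 4->6, 5->18, 6->13), giving [2, 6, 18, 13].

[2, 6, 18, 13]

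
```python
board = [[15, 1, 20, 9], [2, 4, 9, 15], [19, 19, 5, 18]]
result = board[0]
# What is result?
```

board has 3 rows. Row 0 is [15, 1, 20, 9].

[15, 1, 20, 9]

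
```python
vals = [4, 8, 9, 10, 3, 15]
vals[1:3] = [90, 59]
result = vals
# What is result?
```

vals starts as [4, 8, 9, 10, 3, 15] (length 6). The slice vals[1:3] covers indices [1, 2] with values [8, 9]. Replacing that slice with [90, 59] (same length) produces [4, 90, 59, 10, 3, 15].

[4, 90, 59, 10, 3, 15]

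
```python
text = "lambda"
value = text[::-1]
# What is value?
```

text has length 6. The slice text[::-1] selects indices [5, 4, 3, 2, 1, 0] (5->'a', 4->'d', 3->'b', 2->'m', 1->'a', 0->'l'), giving 'adbmal'.

'adbmal'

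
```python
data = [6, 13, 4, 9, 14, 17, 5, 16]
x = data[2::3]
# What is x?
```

data has length 8. The slice data[2::3] selects indices [2, 5] (2->4, 5->17), giving [4, 17].

[4, 17]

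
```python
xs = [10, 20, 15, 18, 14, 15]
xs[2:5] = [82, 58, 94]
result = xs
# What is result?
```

xs starts as [10, 20, 15, 18, 14, 15] (length 6). The slice xs[2:5] covers indices [2, 3, 4] with values [15, 18, 14]. Replacing that slice with [82, 58, 94] (same length) produces [10, 20, 82, 58, 94, 15].

[10, 20, 82, 58, 94, 15]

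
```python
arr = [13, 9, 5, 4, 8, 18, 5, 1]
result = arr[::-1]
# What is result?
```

arr has length 8. The slice arr[::-1] selects indices [7, 6, 5, 4, 3, 2, 1, 0] (7->1, 6->5, 5->18, 4->8, 3->4, 2->5, 1->9, 0->13), giving [1, 5, 18, 8, 4, 5, 9, 13].

[1, 5, 18, 8, 4, 5, 9, 13]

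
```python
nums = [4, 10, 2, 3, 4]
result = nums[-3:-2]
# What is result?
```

nums has length 5. The slice nums[-3:-2] selects indices [2] (2->2), giving [2].

[2]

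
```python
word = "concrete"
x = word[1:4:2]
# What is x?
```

word has length 8. The slice word[1:4:2] selects indices [1, 3] (1->'o', 3->'c'), giving 'oc'.

'oc'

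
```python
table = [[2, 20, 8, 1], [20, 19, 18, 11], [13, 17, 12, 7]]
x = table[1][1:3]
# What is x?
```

table[1] = [20, 19, 18, 11]. table[1] has length 4. The slice table[1][1:3] selects indices [1, 2] (1->19, 2->18), giving [19, 18].

[19, 18]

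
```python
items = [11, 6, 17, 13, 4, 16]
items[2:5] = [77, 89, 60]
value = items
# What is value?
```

items starts as [11, 6, 17, 13, 4, 16] (length 6). The slice items[2:5] covers indices [2, 3, 4] with values [17, 13, 4]. Replacing that slice with [77, 89, 60] (same length) produces [11, 6, 77, 89, 60, 16].

[11, 6, 77, 89, 60, 16]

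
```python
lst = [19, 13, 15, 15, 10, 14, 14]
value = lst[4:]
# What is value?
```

lst has length 7. The slice lst[4:] selects indices [4, 5, 6] (4->10, 5->14, 6->14), giving [10, 14, 14].

[10, 14, 14]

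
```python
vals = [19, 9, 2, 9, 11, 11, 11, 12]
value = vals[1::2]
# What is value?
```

vals has length 8. The slice vals[1::2] selects indices [1, 3, 5, 7] (1->9, 3->9, 5->11, 7->12), giving [9, 9, 11, 12].

[9, 9, 11, 12]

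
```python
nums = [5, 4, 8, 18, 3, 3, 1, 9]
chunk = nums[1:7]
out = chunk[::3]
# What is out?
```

nums has length 8. The slice nums[1:7] selects indices [1, 2, 3, 4, 5, 6] (1->4, 2->8, 3->18, 4->3, 5->3, 6->1), giving [4, 8, 18, 3, 3, 1]. So chunk = [4, 8, 18, 3, 3, 1]. chunk has length 6. The slice chunk[::3] selects indices [0, 3] (0->4, 3->3), giving [4, 3].

[4, 3]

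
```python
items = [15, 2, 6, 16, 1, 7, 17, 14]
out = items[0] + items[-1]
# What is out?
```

items has length 8. items[0] = 15.
items has length 8. Negative index -1 maps to positive index 8 + (-1) = 7. items[7] = 14.
Sum: 15 + 14 = 29.

29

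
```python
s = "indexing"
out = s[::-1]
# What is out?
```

s has length 8. The slice s[::-1] selects indices [7, 6, 5, 4, 3, 2, 1, 0] (7->'g', 6->'n', 5->'i', 4->'x', 3->'e', 2->'d', 1->'n', 0->'i'), giving 'gnixedni'.

'gnixedni'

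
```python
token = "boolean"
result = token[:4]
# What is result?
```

token has length 7. The slice token[:4] selects indices [0, 1, 2, 3] (0->'b', 1->'o', 2->'o', 3->'l'), giving 'bool'.

'bool'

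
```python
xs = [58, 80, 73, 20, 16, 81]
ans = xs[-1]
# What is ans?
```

xs has length 6. Negative index -1 maps to positive index 6 + (-1) = 5. xs[5] = 81.

81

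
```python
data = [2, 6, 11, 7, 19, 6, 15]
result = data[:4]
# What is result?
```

data has length 7. The slice data[:4] selects indices [0, 1, 2, 3] (0->2, 1->6, 2->11, 3->7), giving [2, 6, 11, 7].

[2, 6, 11, 7]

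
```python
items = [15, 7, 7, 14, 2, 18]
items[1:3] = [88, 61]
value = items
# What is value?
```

items starts as [15, 7, 7, 14, 2, 18] (length 6). The slice items[1:3] covers indices [1, 2] with values [7, 7]. Replacing that slice with [88, 61] (same length) produces [15, 88, 61, 14, 2, 18].

[15, 88, 61, 14, 2, 18]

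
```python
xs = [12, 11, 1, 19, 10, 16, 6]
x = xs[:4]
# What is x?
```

xs has length 7. The slice xs[:4] selects indices [0, 1, 2, 3] (0->12, 1->11, 2->1, 3->19), giving [12, 11, 1, 19].

[12, 11, 1, 19]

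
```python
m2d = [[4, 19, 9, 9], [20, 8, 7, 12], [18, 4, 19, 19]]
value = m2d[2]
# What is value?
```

m2d has 3 rows. Row 2 is [18, 4, 19, 19].

[18, 4, 19, 19]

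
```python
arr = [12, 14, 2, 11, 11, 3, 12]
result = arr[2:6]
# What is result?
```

arr has length 7. The slice arr[2:6] selects indices [2, 3, 4, 5] (2->2, 3->11, 4->11, 5->3), giving [2, 11, 11, 3].

[2, 11, 11, 3]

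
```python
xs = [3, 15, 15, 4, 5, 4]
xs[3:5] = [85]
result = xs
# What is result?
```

xs starts as [3, 15, 15, 4, 5, 4] (length 6). The slice xs[3:5] covers indices [3, 4] with values [4, 5]. Replacing that slice with [85] (different length) produces [3, 15, 15, 85, 4].

[3, 15, 15, 85, 4]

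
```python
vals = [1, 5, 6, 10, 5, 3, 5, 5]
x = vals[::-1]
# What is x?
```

vals has length 8. The slice vals[::-1] selects indices [7, 6, 5, 4, 3, 2, 1, 0] (7->5, 6->5, 5->3, 4->5, 3->10, 2->6, 1->5, 0->1), giving [5, 5, 3, 5, 10, 6, 5, 1].

[5, 5, 3, 5, 10, 6, 5, 1]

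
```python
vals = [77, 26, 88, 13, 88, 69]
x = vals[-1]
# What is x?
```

vals has length 6. Negative index -1 maps to positive index 6 + (-1) = 5. vals[5] = 69.

69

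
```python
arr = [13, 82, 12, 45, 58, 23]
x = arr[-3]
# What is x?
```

arr has length 6. Negative index -3 maps to positive index 6 + (-3) = 3. arr[3] = 45.

45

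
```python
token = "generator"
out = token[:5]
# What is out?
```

token has length 9. The slice token[:5] selects indices [0, 1, 2, 3, 4] (0->'g', 1->'e', 2->'n', 3->'e', 4->'r'), giving 'gener'.

'gener'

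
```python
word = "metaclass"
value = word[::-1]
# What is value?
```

word has length 9. The slice word[::-1] selects indices [8, 7, 6, 5, 4, 3, 2, 1, 0] (8->'s', 7->'s', 6->'a', 5->'l', 4->'c', 3->'a', 2->'t', 1->'e', 0->'m'), giving 'ssalcatem'.

'ssalcatem'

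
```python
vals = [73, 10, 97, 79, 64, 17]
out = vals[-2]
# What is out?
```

vals has length 6. Negative index -2 maps to positive index 6 + (-2) = 4. vals[4] = 64.

64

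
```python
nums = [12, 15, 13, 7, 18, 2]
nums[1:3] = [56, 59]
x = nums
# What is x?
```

nums starts as [12, 15, 13, 7, 18, 2] (length 6). The slice nums[1:3] covers indices [1, 2] with values [15, 13]. Replacing that slice with [56, 59] (same length) produces [12, 56, 59, 7, 18, 2].

[12, 56, 59, 7, 18, 2]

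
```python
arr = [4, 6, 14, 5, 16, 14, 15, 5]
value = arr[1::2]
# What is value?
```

arr has length 8. The slice arr[1::2] selects indices [1, 3, 5, 7] (1->6, 3->5, 5->14, 7->5), giving [6, 5, 14, 5].

[6, 5, 14, 5]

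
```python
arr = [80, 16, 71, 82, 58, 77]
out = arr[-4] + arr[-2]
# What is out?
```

arr has length 6. Negative index -4 maps to positive index 6 + (-4) = 2. arr[2] = 71.
arr has length 6. Negative index -2 maps to positive index 6 + (-2) = 4. arr[4] = 58.
Sum: 71 + 58 = 129.

129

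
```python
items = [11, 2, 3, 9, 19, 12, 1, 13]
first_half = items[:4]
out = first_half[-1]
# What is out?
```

items has length 8. The slice items[:4] selects indices [0, 1, 2, 3] (0->11, 1->2, 2->3, 3->9), giving [11, 2, 3, 9]. So first_half = [11, 2, 3, 9]. Then first_half[-1] = 9.

9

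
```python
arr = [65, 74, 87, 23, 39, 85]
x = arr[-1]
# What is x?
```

arr has length 6. Negative index -1 maps to positive index 6 + (-1) = 5. arr[5] = 85.

85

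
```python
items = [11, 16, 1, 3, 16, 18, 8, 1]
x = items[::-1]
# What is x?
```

items has length 8. The slice items[::-1] selects indices [7, 6, 5, 4, 3, 2, 1, 0] (7->1, 6->8, 5->18, 4->16, 3->3, 2->1, 1->16, 0->11), giving [1, 8, 18, 16, 3, 1, 16, 11].

[1, 8, 18, 16, 3, 1, 16, 11]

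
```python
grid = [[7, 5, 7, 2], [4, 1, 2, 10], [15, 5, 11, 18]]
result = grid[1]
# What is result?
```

grid has 3 rows. Row 1 is [4, 1, 2, 10].

[4, 1, 2, 10]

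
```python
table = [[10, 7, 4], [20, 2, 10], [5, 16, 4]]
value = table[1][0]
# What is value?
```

table[1] = [20, 2, 10]. Taking column 0 of that row yields 20.

20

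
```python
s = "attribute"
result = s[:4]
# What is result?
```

s has length 9. The slice s[:4] selects indices [0, 1, 2, 3] (0->'a', 1->'t', 2->'t', 3->'r'), giving 'attr'.

'attr'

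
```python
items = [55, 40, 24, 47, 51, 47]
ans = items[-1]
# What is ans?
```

items has length 6. Negative index -1 maps to positive index 6 + (-1) = 5. items[5] = 47.

47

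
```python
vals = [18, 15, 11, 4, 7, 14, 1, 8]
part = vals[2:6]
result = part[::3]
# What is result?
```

vals has length 8. The slice vals[2:6] selects indices [2, 3, 4, 5] (2->11, 3->4, 4->7, 5->14), giving [11, 4, 7, 14]. So part = [11, 4, 7, 14]. part has length 4. The slice part[::3] selects indices [0, 3] (0->11, 3->14), giving [11, 14].

[11, 14]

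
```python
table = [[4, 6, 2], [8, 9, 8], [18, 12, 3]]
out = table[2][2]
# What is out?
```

table[2] = [18, 12, 3]. Taking column 2 of that row yields 3.

3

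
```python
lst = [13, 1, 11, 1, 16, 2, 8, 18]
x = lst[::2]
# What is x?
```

lst has length 8. The slice lst[::2] selects indices [0, 2, 4, 6] (0->13, 2->11, 4->16, 6->8), giving [13, 11, 16, 8].

[13, 11, 16, 8]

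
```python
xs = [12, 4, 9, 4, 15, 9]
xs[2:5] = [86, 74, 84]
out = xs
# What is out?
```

xs starts as [12, 4, 9, 4, 15, 9] (length 6). The slice xs[2:5] covers indices [2, 3, 4] with values [9, 4, 15]. Replacing that slice with [86, 74, 84] (same length) produces [12, 4, 86, 74, 84, 9].

[12, 4, 86, 74, 84, 9]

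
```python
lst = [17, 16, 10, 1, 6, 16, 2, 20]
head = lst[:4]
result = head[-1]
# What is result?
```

lst has length 8. The slice lst[:4] selects indices [0, 1, 2, 3] (0->17, 1->16, 2->10, 3->1), giving [17, 16, 10, 1]. So head = [17, 16, 10, 1]. Then head[-1] = 1.

1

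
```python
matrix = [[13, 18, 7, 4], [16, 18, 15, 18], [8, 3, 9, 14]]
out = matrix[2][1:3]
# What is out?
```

matrix[2] = [8, 3, 9, 14]. matrix[2] has length 4. The slice matrix[2][1:3] selects indices [1, 2] (1->3, 2->9), giving [3, 9].

[3, 9]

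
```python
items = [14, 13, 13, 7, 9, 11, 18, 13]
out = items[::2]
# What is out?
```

items has length 8. The slice items[::2] selects indices [0, 2, 4, 6] (0->14, 2->13, 4->9, 6->18), giving [14, 13, 9, 18].

[14, 13, 9, 18]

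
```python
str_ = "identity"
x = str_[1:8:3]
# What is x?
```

str_ has length 8. The slice str_[1:8:3] selects indices [1, 4, 7] (1->'d', 4->'t', 7->'y'), giving 'dty'.

'dty'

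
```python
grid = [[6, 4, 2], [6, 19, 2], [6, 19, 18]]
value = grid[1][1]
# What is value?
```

grid[1] = [6, 19, 2]. Taking column 1 of that row yields 19.

19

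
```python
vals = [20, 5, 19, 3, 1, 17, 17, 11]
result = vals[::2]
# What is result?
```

vals has length 8. The slice vals[::2] selects indices [0, 2, 4, 6] (0->20, 2->19, 4->1, 6->17), giving [20, 19, 1, 17].

[20, 19, 1, 17]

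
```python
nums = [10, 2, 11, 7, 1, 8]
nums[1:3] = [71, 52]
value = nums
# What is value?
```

nums starts as [10, 2, 11, 7, 1, 8] (length 6). The slice nums[1:3] covers indices [1, 2] with values [2, 11]. Replacing that slice with [71, 52] (same length) produces [10, 71, 52, 7, 1, 8].

[10, 71, 52, 7, 1, 8]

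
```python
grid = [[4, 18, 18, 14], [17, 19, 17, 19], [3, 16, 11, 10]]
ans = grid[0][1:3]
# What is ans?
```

grid[0] = [4, 18, 18, 14]. grid[0] has length 4. The slice grid[0][1:3] selects indices [1, 2] (1->18, 2->18), giving [18, 18].

[18, 18]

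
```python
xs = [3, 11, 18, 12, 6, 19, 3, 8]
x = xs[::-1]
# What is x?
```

xs has length 8. The slice xs[::-1] selects indices [7, 6, 5, 4, 3, 2, 1, 0] (7->8, 6->3, 5->19, 4->6, 3->12, 2->18, 1->11, 0->3), giving [8, 3, 19, 6, 12, 18, 11, 3].

[8, 3, 19, 6, 12, 18, 11, 3]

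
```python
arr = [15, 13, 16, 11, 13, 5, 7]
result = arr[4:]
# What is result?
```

arr has length 7. The slice arr[4:] selects indices [4, 5, 6] (4->13, 5->5, 6->7), giving [13, 5, 7].

[13, 5, 7]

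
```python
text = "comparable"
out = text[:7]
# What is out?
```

text has length 10. The slice text[:7] selects indices [0, 1, 2, 3, 4, 5, 6] (0->'c', 1->'o', 2->'m', 3->'p', 4->'a', 5->'r', 6->'a'), giving 'compara'.

'compara'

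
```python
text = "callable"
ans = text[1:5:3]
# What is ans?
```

text has length 8. The slice text[1:5:3] selects indices [1, 4] (1->'a', 4->'a'), giving 'aa'.

'aa'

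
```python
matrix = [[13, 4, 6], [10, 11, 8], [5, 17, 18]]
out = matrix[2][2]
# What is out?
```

matrix[2] = [5, 17, 18]. Taking column 2 of that row yields 18.

18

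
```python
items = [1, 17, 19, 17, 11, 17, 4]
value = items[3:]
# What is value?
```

items has length 7. The slice items[3:] selects indices [3, 4, 5, 6] (3->17, 4->11, 5->17, 6->4), giving [17, 11, 17, 4].

[17, 11, 17, 4]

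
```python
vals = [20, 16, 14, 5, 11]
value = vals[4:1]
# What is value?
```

vals has length 5. The slice vals[4:1] resolves to an empty index range, so the result is [].

[]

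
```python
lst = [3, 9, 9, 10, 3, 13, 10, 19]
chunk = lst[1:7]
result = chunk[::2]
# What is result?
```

lst has length 8. The slice lst[1:7] selects indices [1, 2, 3, 4, 5, 6] (1->9, 2->9, 3->10, 4->3, 5->13, 6->10), giving [9, 9, 10, 3, 13, 10]. So chunk = [9, 9, 10, 3, 13, 10]. chunk has length 6. The slice chunk[::2] selects indices [0, 2, 4] (0->9, 2->10, 4->13), giving [9, 10, 13].

[9, 10, 13]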